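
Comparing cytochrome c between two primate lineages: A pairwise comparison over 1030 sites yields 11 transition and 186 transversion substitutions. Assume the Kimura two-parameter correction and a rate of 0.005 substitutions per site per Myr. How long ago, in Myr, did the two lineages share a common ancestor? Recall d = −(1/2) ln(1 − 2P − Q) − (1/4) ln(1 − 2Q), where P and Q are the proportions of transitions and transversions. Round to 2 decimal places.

22.48

P = 11/1030 ≈ 0.01068 and Q = 186/1030 ≈ 0.180583.
Under the Kimura two-parameter model, d = −½ ln(1 − 2P − Q) − ¼ ln(1 − 2Q).
1 − 2P − Q = 0.798057, giving −½ ln(0.798057) = 0.112788.
1 − 2Q = 0.638834, giving −¼ ln(0.638834) = 0.112028.
d = 0.112788 + 0.112028 = 0.224816.
Under a molecular clock d = 2μt, so t = d/(2μ) = 0.224816 / (2 × 0.005) = 22.48 Myr.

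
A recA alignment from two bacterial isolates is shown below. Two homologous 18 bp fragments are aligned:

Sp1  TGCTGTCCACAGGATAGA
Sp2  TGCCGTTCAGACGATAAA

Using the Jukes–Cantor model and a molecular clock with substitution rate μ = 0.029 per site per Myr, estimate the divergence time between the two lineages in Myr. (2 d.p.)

5.98

The sequences differ at 5 of 18 sites (4, 7, 10, 12, 17), so p = 5/18 ≈ 0.277778.
d = −(3/4) ln(1 − 4p/3) = −0.75 ln(1 − 0.370371) = −0.75 ln(0.629629)
  = −0.75 × (-0.462625) = 0.346969 substitutions/site.
Under a molecular clock d = 2μt, so t = d/(2μ) = 0.346969 / (2 × 0.029) = 5.98 Myr.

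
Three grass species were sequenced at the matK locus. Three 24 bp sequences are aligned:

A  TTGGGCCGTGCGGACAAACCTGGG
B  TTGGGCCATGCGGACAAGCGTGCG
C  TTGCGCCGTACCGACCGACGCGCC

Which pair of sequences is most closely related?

A–B: 4/24 differ, p = 0.167, d = 0.188.
A–C: 9/24 differ, p = 0.375, d = 0.520.
B–C: 9/24 differ, p = 0.375, d = 0.520.
The smallest distance is between A and B.

A and B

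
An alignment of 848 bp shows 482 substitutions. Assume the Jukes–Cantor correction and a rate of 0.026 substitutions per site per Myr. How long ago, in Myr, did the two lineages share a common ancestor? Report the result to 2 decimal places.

20.46

p = 482/848 ≈ 0.568396.
d = −(3/4) ln(1 − 4p/3) = −0.75 ln(1 − 0.757861) = −0.75 ln(0.242139)
  = −0.75 × (-1.418243) = 1.063682 substitutions/site.
Under a molecular clock d = 2μt, so t = d/(2μ) = 1.063682 / (2 × 0.026) = 20.46 Myr.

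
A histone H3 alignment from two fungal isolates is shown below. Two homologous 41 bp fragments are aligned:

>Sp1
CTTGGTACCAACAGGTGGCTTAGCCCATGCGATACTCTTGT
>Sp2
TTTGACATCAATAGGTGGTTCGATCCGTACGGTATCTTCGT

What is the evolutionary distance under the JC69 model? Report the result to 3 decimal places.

0.604

The sequences differ at 17 of 41 sites, so p = 17/41 ≈ 0.414634.
d = −(3/4) ln(1 − 4p/3) = −0.75 ln(1 − 0.552845) = −0.75 ln(0.447155)
  = −0.75 × (-0.804850) = 0.603638 substitutions/site.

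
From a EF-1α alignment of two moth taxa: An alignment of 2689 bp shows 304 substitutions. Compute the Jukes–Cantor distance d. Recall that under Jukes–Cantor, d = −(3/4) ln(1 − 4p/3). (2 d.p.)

0.12

p = 304/2689 ≈ 0.113053.
d = −(3/4) ln(1 − 4p/3) = −0.75 ln(1 − 0.150737) = −0.75 ln(0.849263)
  = −0.75 × (-0.163386) = 0.122540 substitutions/site.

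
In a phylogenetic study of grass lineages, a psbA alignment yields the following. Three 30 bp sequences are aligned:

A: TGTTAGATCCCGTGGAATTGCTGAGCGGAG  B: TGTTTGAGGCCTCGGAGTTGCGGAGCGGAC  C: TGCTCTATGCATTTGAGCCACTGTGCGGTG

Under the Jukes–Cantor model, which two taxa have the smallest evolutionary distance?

A–B: 8/30 differ, p = 0.267, d = 0.330.
A–C: 13/30 differ, p = 0.433, d = 0.647.
B–C: 14/30 differ, p = 0.467, d = 0.730.
The smallest distance is between A and B.

A and B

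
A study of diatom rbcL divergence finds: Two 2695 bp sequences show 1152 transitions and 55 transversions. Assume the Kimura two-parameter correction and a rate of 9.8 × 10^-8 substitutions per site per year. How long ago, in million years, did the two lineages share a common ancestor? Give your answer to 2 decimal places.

5.36

P = 1152/2695 ≈ 0.427458 and Q = 55/2695 ≈ 0.020408.
Under the Kimura two-parameter model, d = −½ ln(1 − 2P − Q) − ¼ ln(1 − 2Q).
1 − 2P − Q = 0.124676, giving −½ ln(0.124676) = 1.041018.
1 − 2Q = 0.959184, giving −¼ ln(0.959184) = 0.010418.
d = 1.041018 + 0.010418 = 1.051436.
Under a molecular clock d = 2μt, so t = d/(2μ) = 1.051436 / (2 × 9.8 × 10^-8) = 5.36 million years.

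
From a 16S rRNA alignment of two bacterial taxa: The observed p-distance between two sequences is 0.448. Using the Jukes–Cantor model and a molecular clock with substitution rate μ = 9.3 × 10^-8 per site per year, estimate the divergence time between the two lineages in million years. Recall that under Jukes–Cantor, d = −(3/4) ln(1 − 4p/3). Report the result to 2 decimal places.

3.67

d = −(3/4) ln(1 − 4p/3) = −0.75 ln(1 − 0.597333) = −0.75 ln(0.402667)
  = −0.75 × (-0.909645) = 0.682234 substitutions/site.
Under a molecular clock d = 2μt, so t = d/(2μ) = 0.682234 / (2 × 9.3 × 10^-8) = 3.67 million years.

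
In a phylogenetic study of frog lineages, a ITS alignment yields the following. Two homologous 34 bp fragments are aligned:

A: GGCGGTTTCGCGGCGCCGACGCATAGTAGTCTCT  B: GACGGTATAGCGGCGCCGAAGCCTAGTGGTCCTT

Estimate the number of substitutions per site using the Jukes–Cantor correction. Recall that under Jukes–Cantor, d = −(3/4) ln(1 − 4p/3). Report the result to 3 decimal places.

The sequences differ at 8 of 34 sites (2, 7, 9, 20, 23, 28, 32, 33), so p = 8/34 ≈ 0.235294.
d = −(3/4) ln(1 − 4p/3) = −0.75 ln(1 − 0.313725) = −0.75 ln(0.686275)
  = −0.75 × (-0.376477) = 0.282358 substitutions/site.

0.282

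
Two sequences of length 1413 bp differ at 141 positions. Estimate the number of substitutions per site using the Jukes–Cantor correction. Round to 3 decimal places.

0.107

p = 141/1413 ≈ 0.099788.
d = −(3/4) ln(1 − 4p/3) = −0.75 ln(1 − 0.133051) = −0.75 ln(0.866949)
  = −0.75 × (-0.142775) = 0.107081 substitutions/site.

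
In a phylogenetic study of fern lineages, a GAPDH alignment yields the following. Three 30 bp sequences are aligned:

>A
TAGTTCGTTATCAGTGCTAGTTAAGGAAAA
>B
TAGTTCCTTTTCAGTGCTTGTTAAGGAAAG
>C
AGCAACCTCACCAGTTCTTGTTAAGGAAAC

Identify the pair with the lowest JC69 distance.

A and B

A–B: 4/30 differ, p = 0.133, d = 0.147.
A–C: 11/30 differ, p = 0.367, d = 0.503.
B–C: 10/30 differ, p = 0.333, d = 0.441.
The smallest distance is between A and B.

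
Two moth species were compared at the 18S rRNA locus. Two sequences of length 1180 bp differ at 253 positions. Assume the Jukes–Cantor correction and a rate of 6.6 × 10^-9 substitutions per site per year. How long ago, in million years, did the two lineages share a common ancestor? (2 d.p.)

19.13

p = 253/1180 ≈ 0.214407.
d = −(3/4) ln(1 − 4p/3) = −0.75 ln(1 − 0.285876) = −0.75 ln(0.714124)
  = −0.75 × (-0.336699) = 0.252524 substitutions/site.
Under a molecular clock d = 2μt, so t = d/(2μ) = 0.252524 / (2 × 6.6 × 10^-9) = 19.13 million years.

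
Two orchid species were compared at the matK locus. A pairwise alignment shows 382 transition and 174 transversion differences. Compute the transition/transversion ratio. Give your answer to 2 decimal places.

R = 382/174 = 2.195402… ≈ 2.20 (to 2 d.p.).

2.20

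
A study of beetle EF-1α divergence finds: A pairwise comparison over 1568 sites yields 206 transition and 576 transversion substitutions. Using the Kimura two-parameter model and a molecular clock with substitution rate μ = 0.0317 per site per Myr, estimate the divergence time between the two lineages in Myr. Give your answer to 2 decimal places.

13.08

P = 206/1568 ≈ 0.131378 and Q = 576/1568 ≈ 0.367347.
Under the Kimura two-parameter model, d = −½ ln(1 − 2P − Q) − ¼ ln(1 − 2Q).
1 − 2P − Q = 0.369897, giving −½ ln(0.369897) = 0.497265.
1 − 2Q = 0.265306, giving −¼ ln(0.265306) = 0.331718.
d = 0.497265 + 0.331718 = 0.828983.
Under a molecular clock d = 2μt, so t = d/(2μ) = 0.828983 / (2 × 0.0317) = 13.08 Myr.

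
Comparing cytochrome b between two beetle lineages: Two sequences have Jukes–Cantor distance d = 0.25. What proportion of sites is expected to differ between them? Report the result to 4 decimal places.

p = (3/4)(1 − e^(−4d/3)) = 0.75 × (1 − e^(-0.333333)) = 0.75 × (1 − 0.716532) = 0.212601.

0.2126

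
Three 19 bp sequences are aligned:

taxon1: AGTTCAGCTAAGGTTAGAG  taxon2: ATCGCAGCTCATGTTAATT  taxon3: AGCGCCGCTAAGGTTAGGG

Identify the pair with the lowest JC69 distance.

taxon1 and taxon3

taxon1–taxon2: 8/19 differ, p = 0.421, d = 0.618.
taxon1–taxon3: 4/19 differ, p = 0.211, d = 0.247.
taxon2–taxon3: 7/19 differ, p = 0.368, d = 0.507.
The smallest distance is between taxon1 and taxon3.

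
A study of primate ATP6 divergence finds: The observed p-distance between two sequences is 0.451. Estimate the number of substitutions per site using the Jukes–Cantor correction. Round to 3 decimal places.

d = −(3/4) ln(1 − 4p/3) = −0.75 ln(1 − 0.601333) = −0.75 ln(0.398667)
  = −0.75 × (-0.919629) = 0.689722 substitutions/site.

0.690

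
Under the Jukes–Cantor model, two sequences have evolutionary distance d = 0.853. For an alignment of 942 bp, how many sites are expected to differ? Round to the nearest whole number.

Invert JC69: p = (3/4)(1 − e^(−4d/3)) = 0.75 × (1 − e^(-1.137333)) = 0.75 × (1 − 0.320673) = 0.509495.
Expected differing sites = pL ≈ 0.509495 × 942 = 479.94429 ≈ 480.

480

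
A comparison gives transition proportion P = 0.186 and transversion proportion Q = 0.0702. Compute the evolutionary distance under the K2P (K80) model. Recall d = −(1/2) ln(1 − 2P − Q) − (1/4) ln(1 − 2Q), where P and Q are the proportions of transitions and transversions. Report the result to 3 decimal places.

0.330

Under the Kimura two-parameter model, d = −½ ln(1 − 2P − Q) − ¼ ln(1 − 2Q).
1 − 2P − Q = 0.5578, giving −½ ln(0.5578) = 0.291877.
1 − 2Q = 0.8596, giving −¼ ln(0.8596) = 0.037822.
d = 0.291877 + 0.037822 = 0.329699.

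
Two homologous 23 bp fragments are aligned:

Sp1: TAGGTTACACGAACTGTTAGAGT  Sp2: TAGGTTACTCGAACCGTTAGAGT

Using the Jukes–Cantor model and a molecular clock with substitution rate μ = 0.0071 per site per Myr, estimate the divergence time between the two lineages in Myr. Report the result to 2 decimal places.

The sequences differ at 2 of 23 sites (9, 15), so p = 2/23 ≈ 0.086957.
d = −(3/4) ln(1 − 4p/3) = −0.75 ln(1 − 0.115943) = −0.75 ln(0.884057)
  = −0.75 × (-0.123234) = 0.092426 substitutions/site.
Under a molecular clock d = 2μt, so t = d/(2μ) = 0.092426 / (2 × 0.0071) = 6.51 Myr.

6.51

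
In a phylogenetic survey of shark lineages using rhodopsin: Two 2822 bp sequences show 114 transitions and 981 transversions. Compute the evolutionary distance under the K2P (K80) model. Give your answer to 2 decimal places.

P = 114/2822 ≈ 0.040397 and Q = 981/2822 ≈ 0.347626.
Under the Kimura two-parameter model, d = −½ ln(1 − 2P − Q) − ¼ ln(1 − 2Q).
1 − 2P − Q = 0.57158, giving −½ ln(0.57158) = 0.279675.
1 − 2Q = 0.304748, giving −¼ ln(0.304748) = 0.297068.
d = 0.279675 + 0.297068 = 0.576743.

0.58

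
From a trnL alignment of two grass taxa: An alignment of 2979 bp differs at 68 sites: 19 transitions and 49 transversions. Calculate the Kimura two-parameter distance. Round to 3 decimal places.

0.023

P = 19/2979 ≈ 0.006378 and Q = 49/2979 ≈ 0.016448.
Under the Kimura two-parameter model, d = −½ ln(1 − 2P − Q) − ¼ ln(1 − 2Q).
1 − 2P − Q = 0.970796, giving −½ ln(0.970796) = 0.014819.
1 − 2Q = 0.967104, giving −¼ ln(0.967104) = 0.008362.
d = 0.014819 + 0.008362 = 0.023181.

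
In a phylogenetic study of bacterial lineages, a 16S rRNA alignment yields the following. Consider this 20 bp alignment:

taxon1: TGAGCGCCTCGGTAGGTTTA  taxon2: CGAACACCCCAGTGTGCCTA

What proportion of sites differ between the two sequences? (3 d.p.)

The sequences differ at 9 of 20 positions (sites 1, 4, 6, 9, 11, 14, 15, 17, 18).
p = 9/20 = 0.450.

0.450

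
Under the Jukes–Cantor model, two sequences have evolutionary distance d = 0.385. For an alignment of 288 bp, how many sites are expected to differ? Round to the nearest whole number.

Invert JC69: p = (3/4)(1 − e^(−4d/3)) = 0.75 × (1 − e^(-0.513333)) = 0.75 × (1 − 0.598497) = 0.301127.
Expected differing sites = pL ≈ 0.301127 × 288 = 86.724576 ≈ 87.

87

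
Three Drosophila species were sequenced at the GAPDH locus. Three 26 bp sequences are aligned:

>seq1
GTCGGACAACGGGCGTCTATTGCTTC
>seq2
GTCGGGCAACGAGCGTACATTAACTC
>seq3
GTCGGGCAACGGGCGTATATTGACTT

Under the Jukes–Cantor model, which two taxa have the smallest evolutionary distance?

seq1–seq2: 7/26 differ, p = 0.269, d = 0.334.
seq1–seq3: 5/26 differ, p = 0.192, d = 0.222.
seq2–seq3: 4/26 differ, p = 0.154, d = 0.172.
The smallest distance is between seq2 and seq3.

seq2 and seq3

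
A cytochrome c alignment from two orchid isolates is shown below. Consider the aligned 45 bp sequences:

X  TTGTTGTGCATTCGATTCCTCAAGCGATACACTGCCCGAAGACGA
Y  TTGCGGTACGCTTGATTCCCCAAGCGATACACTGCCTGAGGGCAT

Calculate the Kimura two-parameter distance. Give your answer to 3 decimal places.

Of 45 sites, 10 differences are transitions and 2 are transversions, so P = 10/45 ≈ 0.222222 and Q = 2/45 ≈ 0.044444.
Under the Kimura two-parameter model, d = −½ ln(1 − 2P − Q) − ¼ ln(1 − 2Q).
1 − 2P − Q = 0.511112, giving −½ ln(0.511112) = 0.335583.
1 − 2Q = 0.911112, giving −¼ ln(0.911112) = 0.023272.
d = 0.335583 + 0.023272 = 0.358855.

0.359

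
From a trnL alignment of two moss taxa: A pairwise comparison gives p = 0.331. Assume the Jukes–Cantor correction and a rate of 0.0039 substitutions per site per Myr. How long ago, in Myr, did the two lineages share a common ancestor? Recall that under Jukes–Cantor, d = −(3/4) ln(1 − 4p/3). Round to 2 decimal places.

55.98

d = −(3/4) ln(1 − 4p/3) = −0.75 ln(1 − 0.441333) = −0.75 ln(0.558667)
  = −0.75 × (-0.582202) = 0.436652 substitutions/site.
Under a molecular clock d = 2μt, so t = d/(2μ) = 0.436652 / (2 × 0.0039) = 55.98 Myr.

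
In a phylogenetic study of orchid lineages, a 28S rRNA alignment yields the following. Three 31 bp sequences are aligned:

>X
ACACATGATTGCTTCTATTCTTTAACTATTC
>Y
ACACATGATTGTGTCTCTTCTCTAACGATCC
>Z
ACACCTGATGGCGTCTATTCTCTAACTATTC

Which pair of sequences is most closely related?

X–Y: 6/31 differ, p = 0.194, d = 0.224.
X–Z: 4/31 differ, p = 0.129, d = 0.142.
Y–Z: 6/31 differ, p = 0.194, d = 0.224.
The smallest distance is between X and Z.

X and Z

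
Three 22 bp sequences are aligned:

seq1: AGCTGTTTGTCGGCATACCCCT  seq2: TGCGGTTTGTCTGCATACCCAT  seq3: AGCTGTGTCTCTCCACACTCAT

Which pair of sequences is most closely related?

seq1 and seq2

seq1–seq2: 4/22 differ, p = 0.182, d = 0.208.
seq1–seq3: 7/22 differ, p = 0.318, d = 0.414.
seq2–seq3: 7/22 differ, p = 0.318, d = 0.414.
The smallest distance is between seq1 and seq2.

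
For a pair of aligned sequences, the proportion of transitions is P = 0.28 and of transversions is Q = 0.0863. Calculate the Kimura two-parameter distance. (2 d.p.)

0.57

Under the Kimura two-parameter model, d = −½ ln(1 − 2P − Q) − ¼ ln(1 − 2Q).
1 − 2P − Q = 0.3537, giving −½ ln(0.3537) = 0.519653.
1 − 2Q = 0.8274, giving −¼ ln(0.8274) = 0.047367.
d = 0.519653 + 0.047367 = 0.567020.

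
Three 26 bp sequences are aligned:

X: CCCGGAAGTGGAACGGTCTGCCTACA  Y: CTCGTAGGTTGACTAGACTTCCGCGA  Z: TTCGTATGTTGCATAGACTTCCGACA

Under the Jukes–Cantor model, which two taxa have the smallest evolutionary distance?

Y and Z

X–Y: 12/26 differ, p = 0.462, d = 0.717.
X–Z: 11/26 differ, p = 0.423, d = 0.623.
Y–Z: 6/26 differ, p = 0.231, d = 0.276.
The smallest distance is between Y and Z.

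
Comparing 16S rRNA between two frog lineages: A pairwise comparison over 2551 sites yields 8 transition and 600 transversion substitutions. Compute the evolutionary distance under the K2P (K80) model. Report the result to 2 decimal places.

0.30

P = 8/2551 ≈ 0.003136 and Q = 600/2551 ≈ 0.235202.
Under the Kimura two-parameter model, d = −½ ln(1 − 2P − Q) − ¼ ln(1 − 2Q).
1 − 2P − Q = 0.758526, giving −½ ln(0.758526) = 0.138189.
1 − 2Q = 0.529596, giving −¼ ln(0.529596) = 0.158910.
d = 0.138189 + 0.158910 = 0.297099.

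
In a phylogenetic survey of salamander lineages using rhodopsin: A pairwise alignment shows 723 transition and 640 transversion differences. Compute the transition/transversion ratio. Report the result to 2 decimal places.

1.13

R = 723/640 = 1.129687… ≈ 1.13 (to 2 d.p.).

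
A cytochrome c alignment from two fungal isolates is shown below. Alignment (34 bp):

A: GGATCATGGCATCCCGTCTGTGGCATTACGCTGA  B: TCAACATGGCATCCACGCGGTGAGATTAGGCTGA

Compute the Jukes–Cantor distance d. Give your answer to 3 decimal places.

The sequences differ at 10 of 34 sites (1, 2, 4, 15, 16, 17, 19, 23, 24, 29), so p = 10/34 ≈ 0.294118.
d = −(3/4) ln(1 − 4p/3) = −0.75 ln(1 − 0.392157) = −0.75 ln(0.607843)
  = −0.75 × (-0.497839) = 0.373379 substitutions/site.

0.373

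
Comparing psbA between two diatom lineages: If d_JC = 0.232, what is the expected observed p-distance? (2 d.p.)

0.20

p = (3/4)(1 − e^(−4d/3)) = 0.75 × (1 − e^(-0.309333)) = 0.75 × (1 − 0.733936) = 0.199548.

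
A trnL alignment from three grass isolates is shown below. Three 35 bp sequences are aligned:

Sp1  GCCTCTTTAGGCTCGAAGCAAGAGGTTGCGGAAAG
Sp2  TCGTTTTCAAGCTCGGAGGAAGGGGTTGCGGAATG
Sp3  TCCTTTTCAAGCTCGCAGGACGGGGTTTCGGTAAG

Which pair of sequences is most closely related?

Sp1–Sp2: 9/35 differ, p = 0.257, d = 0.315.
Sp1–Sp3: 10/35 differ, p = 0.286, d = 0.360.
Sp2–Sp3: 6/35 differ, p = 0.171, d = 0.195.
The smallest distance is between Sp2 and Sp3.

Sp2 and Sp3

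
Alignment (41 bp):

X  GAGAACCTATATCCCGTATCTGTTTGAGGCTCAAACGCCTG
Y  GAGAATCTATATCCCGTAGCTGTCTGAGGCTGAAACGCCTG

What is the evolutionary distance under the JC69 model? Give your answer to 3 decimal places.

The sequences differ at 4 of 41 sites (6, 19, 24, 32), so p = 4/41 ≈ 0.097561.
d = −(3/4) ln(1 − 4p/3) = −0.75 ln(1 − 0.130081) = −0.75 ln(0.869919)
  = −0.75 × (-0.139355) = 0.104516 substitutions/site.

0.105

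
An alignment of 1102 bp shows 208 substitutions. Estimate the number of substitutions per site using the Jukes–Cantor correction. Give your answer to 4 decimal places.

p = 208/1102 ≈ 0.188748.
d = −(3/4) ln(1 − 4p/3) = −0.75 ln(1 − 0.251664) = −0.75 ln(0.748336)
  = −0.75 × (-0.289903) = 0.217427 substitutions/site.

0.2174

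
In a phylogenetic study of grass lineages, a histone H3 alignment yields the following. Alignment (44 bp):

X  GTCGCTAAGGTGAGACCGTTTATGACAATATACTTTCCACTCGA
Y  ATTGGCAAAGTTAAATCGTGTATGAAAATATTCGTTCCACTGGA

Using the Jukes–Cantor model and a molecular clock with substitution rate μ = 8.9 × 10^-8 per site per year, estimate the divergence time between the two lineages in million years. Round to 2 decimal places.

2.11

The sequences differ at 13 of 44 sites, so p = 13/44 ≈ 0.295455.
d = −(3/4) ln(1 − 4p/3) = −0.75 ln(1 − 0.39394) = −0.75 ln(0.60606)
  = −0.75 × (-0.500776) = 0.375582 substitutions/site.
Under a molecular clock d = 2μt, so t = d/(2μ) = 0.375582 / (2 × 8.9 × 10^-8) = 2.11 million years.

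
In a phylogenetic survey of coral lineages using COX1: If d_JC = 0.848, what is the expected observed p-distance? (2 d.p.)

p = (3/4)(1 − e^(−4d/3)) = 0.75 × (1 − e^(-1.130667)) = 0.75 × (1 − 0.322818) = 0.507887.

0.51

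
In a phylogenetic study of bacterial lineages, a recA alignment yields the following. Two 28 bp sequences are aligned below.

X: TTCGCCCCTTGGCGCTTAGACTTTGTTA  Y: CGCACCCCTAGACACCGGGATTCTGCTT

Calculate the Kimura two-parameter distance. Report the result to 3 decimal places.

0.854

Of 28 sites, 9 differences are transitions and 4 are transversions, so P = 9/28 ≈ 0.321429 and Q = 4/28 ≈ 0.142857.
Under the Kimura two-parameter model, d = −½ ln(1 − 2P − Q) − ¼ ln(1 − 2Q).
1 − 2P − Q = 0.214285, giving −½ ln(0.214285) = 0.770224.
1 − 2Q = 0.714286, giving −¼ ln(0.714286) = 0.084118.
d = 0.770224 + 0.084118 = 0.854342.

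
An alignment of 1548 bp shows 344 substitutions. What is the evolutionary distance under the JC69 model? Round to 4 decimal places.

0.2635

p = 344/1548 ≈ 0.222222.
d = −(3/4) ln(1 − 4p/3) = −0.75 ln(1 − 0.296296) = −0.75 ln(0.703704)
  = −0.75 × (-0.351397) = 0.263548 substitutions/site.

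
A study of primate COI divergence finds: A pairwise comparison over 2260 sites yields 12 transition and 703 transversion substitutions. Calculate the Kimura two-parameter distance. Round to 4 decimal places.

P = 12/2260 ≈ 0.00531 and Q = 703/2260 ≈ 0.311062.
Under the Kimura two-parameter model, d = −½ ln(1 − 2P − Q) − ¼ ln(1 − 2Q).
1 − 2P − Q = 0.678318, giving −½ ln(0.678318) = 0.194070.
1 − 2Q = 0.377876, giving −¼ ln(0.377876) = 0.243297.
d = 0.194070 + 0.243297 = 0.437367.

0.4374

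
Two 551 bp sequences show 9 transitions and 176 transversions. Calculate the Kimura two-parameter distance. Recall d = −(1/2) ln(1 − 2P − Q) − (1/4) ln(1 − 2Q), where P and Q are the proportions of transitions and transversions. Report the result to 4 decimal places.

P = 9/551 ≈ 0.016334 and Q = 176/551 ≈ 0.319419.
Under the Kimura two-parameter model, d = −½ ln(1 − 2P − Q) − ¼ ln(1 − 2Q).
1 − 2P − Q = 0.647913, giving −½ ln(0.647913) = 0.216999.
1 − 2Q = 0.361162, giving −¼ ln(0.361162) = 0.254607.
d = 0.216999 + 0.254607 = 0.471606.

0.4716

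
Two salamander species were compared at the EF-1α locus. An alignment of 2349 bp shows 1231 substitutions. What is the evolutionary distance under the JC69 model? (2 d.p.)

p = 1231/2349 ≈ 0.524053.
d = −(3/4) ln(1 − 4p/3) = −0.75 ln(1 − 0.698737) = −0.75 ln(0.301263)
  = −0.75 × (-1.199772) = 0.899829 substitutions/site.

0.90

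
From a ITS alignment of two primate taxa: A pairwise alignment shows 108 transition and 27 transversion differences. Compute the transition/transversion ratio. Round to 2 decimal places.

4.00

R = 108/27 = 4.00.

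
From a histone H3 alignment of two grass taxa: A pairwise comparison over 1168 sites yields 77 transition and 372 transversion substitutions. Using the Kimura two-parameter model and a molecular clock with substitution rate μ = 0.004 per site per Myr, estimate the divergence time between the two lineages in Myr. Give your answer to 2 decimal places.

69.07

P = 77/1168 ≈ 0.065925 and Q = 372/1168 ≈ 0.318493.
Under the Kimura two-parameter model, d = −½ ln(1 − 2P − Q) − ¼ ln(1 − 2Q).
1 − 2P − Q = 0.549657, giving −½ ln(0.549657) = 0.299230.
1 − 2Q = 0.363014, giving −¼ ln(0.363014) = 0.253328.
d = 0.299230 + 0.253328 = 0.552558.
Under a molecular clock d = 2μt, so t = d/(2μ) = 0.552558 / (2 × 0.004) = 69.07 Myr.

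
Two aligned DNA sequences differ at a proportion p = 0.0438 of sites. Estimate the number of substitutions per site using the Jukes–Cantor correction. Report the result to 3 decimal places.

d = −(3/4) ln(1 − 4p/3) = −0.75 ln(1 − 0.0584) = −0.75 ln(0.9416)
  = −0.75 × (-0.060175) = 0.045131 substitutions/site.

0.045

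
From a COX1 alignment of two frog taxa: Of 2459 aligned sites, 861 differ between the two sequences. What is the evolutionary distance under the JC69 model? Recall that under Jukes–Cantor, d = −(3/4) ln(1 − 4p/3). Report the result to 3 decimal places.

0.472

p = 861/2459 ≈ 0.350142.
d = −(3/4) ln(1 − 4p/3) = −0.75 ln(1 − 0.466856) = −0.75 ln(0.533144)
  = −0.75 × (-0.628964) = 0.471723 substitutions/site.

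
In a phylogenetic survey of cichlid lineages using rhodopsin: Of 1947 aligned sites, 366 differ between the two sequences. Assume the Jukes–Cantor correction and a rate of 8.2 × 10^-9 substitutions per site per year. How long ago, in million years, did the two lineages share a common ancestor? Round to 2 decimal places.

13.20

p = 366/1947 ≈ 0.187982.
d = −(3/4) ln(1 − 4p/3) = −0.75 ln(1 − 0.250643) = −0.75 ln(0.749357)
  = −0.75 × (-0.288540) = 0.216405 substitutions/site.
Under a molecular clock d = 2μt, so t = d/(2μ) = 0.216405 / (2 × 8.2 × 10^-9) = 13.20 million years.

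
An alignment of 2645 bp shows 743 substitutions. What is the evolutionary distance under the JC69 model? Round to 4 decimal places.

p = 743/2645 ≈ 0.280907.
d = −(3/4) ln(1 − 4p/3) = −0.75 ln(1 − 0.374543) = −0.75 ln(0.625457)
  = −0.75 × (-0.469273) = 0.351955 substitutions/site.

0.3520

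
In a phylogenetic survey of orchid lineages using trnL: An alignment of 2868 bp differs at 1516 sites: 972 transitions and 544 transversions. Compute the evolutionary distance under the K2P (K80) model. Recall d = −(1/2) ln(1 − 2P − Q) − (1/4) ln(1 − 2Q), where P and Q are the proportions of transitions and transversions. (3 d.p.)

1.130

P = 972/2868 ≈ 0.338912 and Q = 544/2868 ≈ 0.189679.
Under the Kimura two-parameter model, d = −½ ln(1 − 2P − Q) − ¼ ln(1 − 2Q).
1 − 2P − Q = 0.132497, giving −½ ln(0.132497) = 1.010598.
1 − 2Q = 0.620642, giving −¼ ln(0.620642) = 0.119250.
d = 1.010598 + 0.119250 = 1.129848.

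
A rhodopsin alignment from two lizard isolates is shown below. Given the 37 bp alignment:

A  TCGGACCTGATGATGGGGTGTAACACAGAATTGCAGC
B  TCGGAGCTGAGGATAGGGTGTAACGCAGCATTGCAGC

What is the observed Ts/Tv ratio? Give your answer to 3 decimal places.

0.667

Transitions are A↔G and C↔T; transversions are all other mismatches.
Transitions: 2. Transversions: 3.
R = 2/3 = 0.666666… ≈ 0.667 (to 3 d.p.).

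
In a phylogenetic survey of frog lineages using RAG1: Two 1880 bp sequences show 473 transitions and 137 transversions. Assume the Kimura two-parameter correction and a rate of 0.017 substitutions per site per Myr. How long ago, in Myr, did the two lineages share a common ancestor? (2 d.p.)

P = 473/1880 ≈ 0.251596 and Q = 137/1880 ≈ 0.072872.
Under the Kimura two-parameter model, d = −½ ln(1 − 2P − Q) − ¼ ln(1 − 2Q).
1 − 2P − Q = 0.423936, giving −½ ln(0.423936) = 0.429086.
1 − 2Q = 0.854256, giving −¼ ln(0.854256) = 0.039381.
d = 0.429086 + 0.039381 = 0.468467.
Under a molecular clock d = 2μt, so t = d/(2μ) = 0.468467 / (2 × 0.017) = 13.78 Myr.

13.78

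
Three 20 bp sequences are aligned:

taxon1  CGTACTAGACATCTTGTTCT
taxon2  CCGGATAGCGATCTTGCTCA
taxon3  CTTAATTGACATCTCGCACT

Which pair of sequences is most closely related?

taxon1 and taxon3

taxon1–taxon2: 8/20 differ, p = 0.400, d = 0.572.
taxon1–taxon3: 6/20 differ, p = 0.300, d = 0.383.
taxon2–taxon3: 9/20 differ, p = 0.450, d = 0.687.
The smallest distance is between taxon1 and taxon3.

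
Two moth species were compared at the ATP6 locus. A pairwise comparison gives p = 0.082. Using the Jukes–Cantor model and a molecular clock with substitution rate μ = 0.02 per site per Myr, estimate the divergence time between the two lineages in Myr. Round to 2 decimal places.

2.17

d = −(3/4) ln(1 − 4p/3) = −0.75 ln(1 − 0.109333) = −0.75 ln(0.890667)
  = −0.75 × (-0.115785) = 0.086839 substitutions/site.
Under a molecular clock d = 2μt, so t = d/(2μ) = 0.086839 / (2 × 0.02) = 2.17 Myr.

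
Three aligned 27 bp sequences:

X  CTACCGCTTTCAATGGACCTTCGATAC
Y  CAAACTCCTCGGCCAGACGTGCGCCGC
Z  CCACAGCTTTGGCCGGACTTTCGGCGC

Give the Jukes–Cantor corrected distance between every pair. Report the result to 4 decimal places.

X–Y: 15/27 sites differ → p ≈ 0.555556, d = −0.75 ln(1 − 0.740741) = 1.012446 ≈ 1.0124.
X–Z: 10/27 sites differ → p ≈ 0.37037, d = −0.75 ln(1 − 0.493827) = 0.510658 ≈ 0.5107.
Y–Z: 10/27 sites differ → p ≈ 0.37037, d = −0.75 ln(1 − 0.493827) = 0.510658 ≈ 0.5107.

d(X,Y) = 1.0124, d(X,Z) = 0.5107, d(Y,Z) = 0.5107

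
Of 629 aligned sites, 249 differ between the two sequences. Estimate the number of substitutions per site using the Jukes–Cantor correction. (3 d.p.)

0.563

p = 249/629 ≈ 0.395866.
d = −(3/4) ln(1 − 4p/3) = −0.75 ln(1 − 0.527821) = −0.75 ln(0.472179)
  = −0.75 × (-0.750397) = 0.562798 substitutions/site.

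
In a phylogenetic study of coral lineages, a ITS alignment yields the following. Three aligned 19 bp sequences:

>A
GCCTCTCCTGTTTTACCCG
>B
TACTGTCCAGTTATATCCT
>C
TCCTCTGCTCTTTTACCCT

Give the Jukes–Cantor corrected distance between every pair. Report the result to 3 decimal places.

A–B: 7/19 sites differ → p ≈ 0.368421, d = −0.75 ln(1 − 0.491228) = 0.506816 ≈ 0.507.
A–C: 4/19 sites differ → p ≈ 0.210526, d = −0.75 ln(1 − 0.280701) = 0.247109 ≈ 0.247.
B–C: 7/19 sites differ → p ≈ 0.368421, d = −0.75 ln(1 − 0.491228) = 0.506816 ≈ 0.507.

d(A,B) = 0.507, d(A,C) = 0.247, d(B,C) = 0.507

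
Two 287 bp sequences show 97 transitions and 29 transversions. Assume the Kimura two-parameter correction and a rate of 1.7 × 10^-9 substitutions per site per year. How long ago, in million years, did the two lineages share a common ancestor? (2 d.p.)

P = 97/287 ≈ 0.337979 and Q = 29/287 ≈ 0.101045.
Under the Kimura two-parameter model, d = −½ ln(1 − 2P − Q) − ¼ ln(1 − 2Q).
1 − 2P − Q = 0.222997, giving −½ ln(0.222997) = 0.750298.
1 − 2Q = 0.79791, giving −¼ ln(0.79791) = 0.056440.
d = 0.750298 + 0.056440 = 0.806738.
Under a molecular clock d = 2μt, so t = d/(2μ) = 0.806738 / (2 × 1.7 × 10^-9) = 237.28 million years.

237.28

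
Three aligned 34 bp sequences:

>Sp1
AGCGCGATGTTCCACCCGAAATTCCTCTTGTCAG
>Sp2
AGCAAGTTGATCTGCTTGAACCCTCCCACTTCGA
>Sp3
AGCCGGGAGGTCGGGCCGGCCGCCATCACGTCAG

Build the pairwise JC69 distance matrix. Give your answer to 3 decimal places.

d(Sp1,Sp2) = 0.918, d(Sp1,Sp3) = 0.741, d(Sp2,Sp3) = 0.918

Sp1–Sp2: 18/34 sites differ → p ≈ 0.529412, d = −0.75 ln(1 − 0.705883) = 0.917833 ≈ 0.918.
Sp1–Sp3: 16/34 sites differ → p ≈ 0.470588, d = −0.75 ln(1 − 0.627451) = 0.740540 ≈ 0.741.
Sp2–Sp3: 18/34 sites differ → p ≈ 0.529412, d = −0.75 ln(1 − 0.705883) = 0.917833 ≈ 0.918.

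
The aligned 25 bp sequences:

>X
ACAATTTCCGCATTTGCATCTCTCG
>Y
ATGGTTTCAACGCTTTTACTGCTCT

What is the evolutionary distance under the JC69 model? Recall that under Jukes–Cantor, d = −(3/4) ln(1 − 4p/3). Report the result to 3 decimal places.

The sequences differ at 13 of 25 sites, so p = 13/25 = 0.52.
d = −(3/4) ln(1 − 4p/3) = −0.75 ln(1 − 0.693333) = −0.75 ln(0.306667)
  = −0.75 × (-1.181993) = 0.886495 substitutions/site.

0.886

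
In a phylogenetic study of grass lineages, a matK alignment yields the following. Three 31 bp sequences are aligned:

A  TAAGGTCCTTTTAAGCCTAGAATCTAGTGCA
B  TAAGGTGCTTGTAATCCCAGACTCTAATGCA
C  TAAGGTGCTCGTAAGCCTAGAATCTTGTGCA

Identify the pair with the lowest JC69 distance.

A–B: 6/31 differ, p = 0.194, d = 0.224.
A–C: 4/31 differ, p = 0.129, d = 0.142.
B–C: 6/31 differ, p = 0.194, d = 0.224.
The smallest distance is between A and C.

A and C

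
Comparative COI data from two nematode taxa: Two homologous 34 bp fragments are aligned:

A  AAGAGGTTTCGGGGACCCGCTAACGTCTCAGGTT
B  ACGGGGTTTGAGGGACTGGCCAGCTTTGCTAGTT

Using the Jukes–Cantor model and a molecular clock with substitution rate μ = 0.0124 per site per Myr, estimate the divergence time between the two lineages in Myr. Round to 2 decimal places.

The sequences differ at 13 of 34 sites, so p = 13/34 ≈ 0.382353.
d = −(3/4) ln(1 − 4p/3) = −0.75 ln(1 − 0.509804) = −0.75 ln(0.490196)
  = −0.75 × (-0.712950) = 0.534713 substitutions/site.
Under a molecular clock d = 2μt, so t = d/(2μ) = 0.534713 / (2 × 0.0124) = 21.56 Myr.

21.56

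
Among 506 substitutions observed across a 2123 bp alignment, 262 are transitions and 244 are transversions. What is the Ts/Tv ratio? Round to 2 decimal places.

1.07

R = 262/244 = 1.073770… ≈ 1.07 (to 2 d.p.).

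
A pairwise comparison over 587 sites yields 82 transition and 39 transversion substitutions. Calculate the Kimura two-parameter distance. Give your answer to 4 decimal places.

P = 82/587 ≈ 0.139693 and Q = 39/587 ≈ 0.06644.
Under the Kimura two-parameter model, d = −½ ln(1 − 2P − Q) − ¼ ln(1 − 2Q).
1 − 2P − Q = 0.654174, giving −½ ln(0.654174) = 0.212191.
1 − 2Q = 0.86712, giving −¼ ln(0.86712) = 0.035644.
d = 0.212191 + 0.035644 = 0.247835.

0.2478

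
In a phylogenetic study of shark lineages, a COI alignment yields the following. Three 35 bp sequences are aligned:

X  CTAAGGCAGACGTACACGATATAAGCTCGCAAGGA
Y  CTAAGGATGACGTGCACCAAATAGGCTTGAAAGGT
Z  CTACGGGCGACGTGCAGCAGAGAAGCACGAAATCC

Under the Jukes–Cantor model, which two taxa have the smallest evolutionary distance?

X–Y: 9/35 differ, p = 0.257, d = 0.315.
X–Z: 13/35 differ, p = 0.371, d = 0.513.
Y–Z: 12/35 differ, p = 0.343, d = 0.458.
The smallest distance is between X and Y.

X and Y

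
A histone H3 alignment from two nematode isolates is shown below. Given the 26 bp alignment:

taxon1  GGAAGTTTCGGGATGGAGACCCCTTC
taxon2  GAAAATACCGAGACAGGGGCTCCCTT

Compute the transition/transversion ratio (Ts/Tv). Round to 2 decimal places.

Transitions are A↔G and C↔T; transversions are all other mismatches.
Transitions: 11. Transversions: 1.
R = 11/1 = 11.00.

11.00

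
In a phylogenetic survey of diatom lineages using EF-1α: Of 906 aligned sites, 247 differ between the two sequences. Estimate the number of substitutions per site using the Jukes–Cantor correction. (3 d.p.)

p = 247/906 ≈ 0.272627.
d = −(3/4) ln(1 − 4p/3) = −0.75 ln(1 − 0.363503) = −0.75 ln(0.636497)
  = −0.75 × (-0.451776) = 0.338832 substitutions/site.

0.339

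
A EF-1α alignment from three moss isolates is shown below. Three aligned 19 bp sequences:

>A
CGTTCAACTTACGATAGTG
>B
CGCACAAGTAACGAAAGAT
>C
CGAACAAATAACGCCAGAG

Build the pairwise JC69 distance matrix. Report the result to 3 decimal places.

A–B: 7/19 sites differ → p ≈ 0.368421, d = −0.75 ln(1 − 0.491228) = 0.506816 ≈ 0.507.
A–C: 7/19 sites differ → p ≈ 0.368421, d = −0.75 ln(1 − 0.491228) = 0.506816 ≈ 0.507.
B–C: 5/19 sites differ → p ≈ 0.263158, d = −0.75 ln(1 − 0.350877) = 0.324100 ≈ 0.324.

d(A,B) = 0.507, d(A,C) = 0.507, d(B,C) = 0.324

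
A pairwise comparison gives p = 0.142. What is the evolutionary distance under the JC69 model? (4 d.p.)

0.1574

d = −(3/4) ln(1 − 4p/3) = −0.75 ln(1 − 0.189333) = −0.75 ln(0.810667)
  = −0.75 × (-0.209898) = 0.157424 substitutions/site.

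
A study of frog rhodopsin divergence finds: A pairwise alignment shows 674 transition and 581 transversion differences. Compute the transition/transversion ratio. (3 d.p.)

1.160

R = 674/581 = 1.160068… ≈ 1.160 (to 3 d.p.).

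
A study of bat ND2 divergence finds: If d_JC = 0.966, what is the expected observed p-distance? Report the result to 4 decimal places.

0.5431

p = (3/4)(1 − e^(−4d/3)) = 0.75 × (1 − e^(-1.288)) = 0.75 × (1 − 0.275822) = 0.543134.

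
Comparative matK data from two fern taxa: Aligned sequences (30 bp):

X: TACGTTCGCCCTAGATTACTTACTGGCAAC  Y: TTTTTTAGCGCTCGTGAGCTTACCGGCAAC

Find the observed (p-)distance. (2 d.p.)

0.37

The sequences differ at 11 of 30 positions.
p = 11/30 = 0.366666… ≈ 0.37 (to 2 d.p.).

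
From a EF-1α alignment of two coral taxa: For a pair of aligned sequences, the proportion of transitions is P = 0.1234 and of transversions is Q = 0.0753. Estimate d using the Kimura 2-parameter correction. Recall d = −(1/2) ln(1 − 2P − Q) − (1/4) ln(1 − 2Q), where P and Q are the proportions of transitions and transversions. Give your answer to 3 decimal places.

0.235

Under the Kimura two-parameter model, d = −½ ln(1 − 2P − Q) − ¼ ln(1 − 2Q).
1 − 2P − Q = 0.6779, giving −½ ln(0.6779) = 0.194378.
1 − 2Q = 0.8494, giving −¼ ln(0.8494) = 0.040806.
d = 0.194378 + 0.040806 = 0.235184.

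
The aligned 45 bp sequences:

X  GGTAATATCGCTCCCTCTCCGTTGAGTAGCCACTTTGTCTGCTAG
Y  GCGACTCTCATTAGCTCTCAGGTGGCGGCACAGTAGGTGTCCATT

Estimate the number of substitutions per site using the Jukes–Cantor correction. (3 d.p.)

The sequences differ at 24 of 45 sites, so p = 24/45 ≈ 0.533333.
d = −(3/4) ln(1 − 4p/3) = −0.75 ln(1 − 0.711111) = −0.75 ln(0.288889)
  = −0.75 × (-1.241713) = 0.931285 substitutions/site.

0.931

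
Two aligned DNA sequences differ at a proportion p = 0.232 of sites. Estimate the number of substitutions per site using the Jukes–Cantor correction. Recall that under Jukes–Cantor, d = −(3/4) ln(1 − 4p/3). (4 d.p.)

d = −(3/4) ln(1 − 4p/3) = −0.75 ln(1 − 0.309333) = −0.75 ln(0.690667)
  = −0.75 × (-0.370097) = 0.277573 substitutions/site.

0.2776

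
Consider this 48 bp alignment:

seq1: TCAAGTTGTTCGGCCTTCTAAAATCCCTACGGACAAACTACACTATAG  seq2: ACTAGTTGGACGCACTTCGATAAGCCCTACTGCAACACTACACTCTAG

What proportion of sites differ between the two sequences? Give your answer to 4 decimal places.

0.2917

The sequences differ at 14 of 48 positions.
p = 14/48 = 0.291666… ≈ 0.2917 (to 4 d.p.).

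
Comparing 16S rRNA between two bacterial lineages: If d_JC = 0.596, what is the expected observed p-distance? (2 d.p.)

p = (3/4)(1 − e^(−4d/3)) = 0.75 × (1 − e^(-0.794667)) = 0.75 × (1 − 0.451732) = 0.411201.

0.41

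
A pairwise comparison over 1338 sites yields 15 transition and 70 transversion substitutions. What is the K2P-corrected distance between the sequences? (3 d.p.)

P = 15/1338 ≈ 0.011211 and Q = 70/1338 ≈ 0.052317.
Under the Kimura two-parameter model, d = −½ ln(1 − 2P − Q) − ¼ ln(1 − 2Q).
1 − 2P − Q = 0.925261, giving −½ ln(0.925261) = 0.038840.
1 − 2Q = 0.895366, giving −¼ ln(0.895366) = 0.027631.
d = 0.038840 + 0.027631 = 0.066471.

0.066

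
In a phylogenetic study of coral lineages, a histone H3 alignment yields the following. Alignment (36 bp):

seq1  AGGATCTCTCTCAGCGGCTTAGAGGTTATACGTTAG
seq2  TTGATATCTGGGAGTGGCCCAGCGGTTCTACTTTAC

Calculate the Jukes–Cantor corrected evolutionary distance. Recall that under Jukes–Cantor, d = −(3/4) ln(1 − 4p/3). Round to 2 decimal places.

0.49

The sequences differ at 13 of 36 sites, so p = 13/36 ≈ 0.361111.
d = −(3/4) ln(1 − 4p/3) = −0.75 ln(1 − 0.481481) = −0.75 ln(0.518519)
  = −0.75 × (-0.656779) = 0.492584 substitutions/site.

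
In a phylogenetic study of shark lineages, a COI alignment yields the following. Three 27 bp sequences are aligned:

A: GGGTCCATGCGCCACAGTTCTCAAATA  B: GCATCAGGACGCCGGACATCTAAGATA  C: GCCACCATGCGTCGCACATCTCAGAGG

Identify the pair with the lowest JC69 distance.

A and C

A–B: 12/27 differ, p = 0.444, d = 0.673.
A–C: 10/27 differ, p = 0.370, d = 0.511.
B–C: 11/27 differ, p = 0.407, d = 0.588.
The smallest distance is between A and C.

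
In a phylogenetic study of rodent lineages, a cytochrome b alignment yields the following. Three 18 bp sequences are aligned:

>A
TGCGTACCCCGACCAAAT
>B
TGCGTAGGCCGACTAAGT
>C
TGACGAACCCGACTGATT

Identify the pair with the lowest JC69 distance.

A–B: 4/18 differ, p = 0.222, d = 0.264.
A–C: 7/18 differ, p = 0.389, d = 0.548.
B–C: 7/18 differ, p = 0.389, d = 0.548.
The smallest distance is between A and B.

A and B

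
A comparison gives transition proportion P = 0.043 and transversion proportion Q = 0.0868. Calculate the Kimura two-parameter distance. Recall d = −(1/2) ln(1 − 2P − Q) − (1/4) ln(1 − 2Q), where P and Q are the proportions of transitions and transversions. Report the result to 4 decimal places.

0.1425

Under the Kimura two-parameter model, d = −½ ln(1 − 2P − Q) − ¼ ln(1 − 2Q).
1 − 2P − Q = 0.8272, giving −½ ln(0.8272) = 0.094854.
1 − 2Q = 0.8264, giving −¼ ln(0.8264) = 0.047669.
d = 0.094854 + 0.047669 = 0.142523.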